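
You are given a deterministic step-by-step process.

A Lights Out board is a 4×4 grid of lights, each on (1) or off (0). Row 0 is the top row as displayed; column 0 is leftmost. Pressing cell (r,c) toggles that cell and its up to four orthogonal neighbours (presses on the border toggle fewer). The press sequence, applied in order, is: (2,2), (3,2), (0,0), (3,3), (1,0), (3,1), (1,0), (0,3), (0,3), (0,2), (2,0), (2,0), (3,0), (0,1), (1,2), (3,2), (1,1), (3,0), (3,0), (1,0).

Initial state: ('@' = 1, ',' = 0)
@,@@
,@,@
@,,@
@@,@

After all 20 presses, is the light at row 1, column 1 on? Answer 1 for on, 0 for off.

1

t=0: @,@@
,@,@
@,,@
@@,@
t=1: @,@@
,@@@
@@@,
@@@@
t=2: @,@@
,@@@
@@,,
@,,,
t=3: ,@@@
@@@@
@@,,
@,,,
t=4: ,@@@
@@@@
@@,@
@,@@
t=5: @@@@
,,@@
,@,@
@,@@
t=6: @@@@
,,@@
,,,@
,@,@
t=7: ,@@@
@@@@
@,,@
,@,@
t=8: ,@,,
@@@,
@,,@
,@,@
t=9: ,@@@
@@@@
@,,@
,@,@
t=10: ,,,,
@@,@
@,,@
,@,@
t=11: ,,,,
,@,@
,@,@
@@,@
t=12: ,,,,
@@,@
@,,@
,@,@
t=13: ,,,,
@@,@
,,,@
@,,@
t=14: @@@,
@,,@
,,,@
@,,@
t=15: @@,,
@@@,
,,@@
@,,@
t=16: @@,,
@@@,
,,,@
@@@,
t=17: @,,,
,,,,
,@,@
@@@,
t=18: @,,,
,,,,
@@,@
,,@,
t=19: @,,,
,,,,
,@,@
@@@,
t=20: ,,,,
@@,,
@@,@
@@@,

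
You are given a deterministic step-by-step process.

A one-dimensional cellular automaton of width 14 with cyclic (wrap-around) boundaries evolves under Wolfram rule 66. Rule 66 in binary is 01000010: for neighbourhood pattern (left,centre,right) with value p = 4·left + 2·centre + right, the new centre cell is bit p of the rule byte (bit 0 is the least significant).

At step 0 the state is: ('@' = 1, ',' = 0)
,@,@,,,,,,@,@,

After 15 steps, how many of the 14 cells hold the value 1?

0) ,@,@,,,,,,@,@,
1) @,,,,,,,,@,,,,
2) ,,,,,,,,@,,,,@
3) ,,,,,,,@,,,,@,
4) ,,,,,,@,,,,@,,
5) ,,,,,@,,,,@,,,
6) ,,,,@,,,,@,,,,
7) ,,,@,,,,@,,,,,
8) ,,@,,,,@,,,,,,
9) ,@,,,,@,,,,,,,
10) @,,,,@,,,,,,,,
11) ,,,,@,,,,,,,,@
12) ,,,@,,,,,,,,@,
13) ,,@,,,,,,,,@,,
14) ,@,,,,,,,,@,,,
15) @,,,,,,,,@,,,,

2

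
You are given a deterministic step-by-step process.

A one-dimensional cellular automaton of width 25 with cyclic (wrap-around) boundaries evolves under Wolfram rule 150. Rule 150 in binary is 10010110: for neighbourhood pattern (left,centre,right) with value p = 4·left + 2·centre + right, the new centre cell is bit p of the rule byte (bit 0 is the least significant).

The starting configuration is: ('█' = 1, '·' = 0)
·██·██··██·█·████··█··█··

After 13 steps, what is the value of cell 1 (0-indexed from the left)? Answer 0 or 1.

t=0: ·██·██··██·█·████··█··█··
t=1: █·····██···█··██·███████·
t=2: ██···█··█·████····█████··
t=3: ··█·█████··██·█··█·███·██
t=4: ███··███·██···████··█····
t=5: ·█·██·█····█·█·██·████··█
t=6: ·█····██··██·█·····██·███
t=7: ·██··█··██···██···█····█·
t=8: █··█████··█·█··█·███··███
t=9: ·██·███·███·████··█·██·██
t=10: ·····█···█···██·███······
t=11: ····███·███·█····█·█·····
t=12: ···█·█···█··██··██·██····
t=13: ··██·██·████··██·····█···

0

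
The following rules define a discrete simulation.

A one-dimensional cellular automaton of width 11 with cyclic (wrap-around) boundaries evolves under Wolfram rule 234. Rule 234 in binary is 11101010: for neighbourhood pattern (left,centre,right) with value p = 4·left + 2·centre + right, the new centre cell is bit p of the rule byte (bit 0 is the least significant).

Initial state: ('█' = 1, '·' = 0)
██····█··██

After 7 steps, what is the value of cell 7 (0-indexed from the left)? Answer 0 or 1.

k=0  ██····█··██
k=1  ██···█··███
k=2  ██··█··████
k=3  ██·█··█████
k=4  ███··██████
k=5  ███·███████
k=6  ███████████
k=7  ███████████

1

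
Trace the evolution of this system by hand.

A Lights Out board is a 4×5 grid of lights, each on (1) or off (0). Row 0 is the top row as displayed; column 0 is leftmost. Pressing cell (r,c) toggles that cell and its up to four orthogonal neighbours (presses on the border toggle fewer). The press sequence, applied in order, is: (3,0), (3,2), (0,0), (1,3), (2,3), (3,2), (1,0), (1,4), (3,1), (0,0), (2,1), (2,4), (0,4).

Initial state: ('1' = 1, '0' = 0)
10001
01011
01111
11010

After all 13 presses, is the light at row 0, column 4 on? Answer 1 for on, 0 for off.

1

0) 10001
01011
01111
11010
1) 10001
01011
11111
00010
2) 10001
01011
11011
01100
3) 01001
11011
11011
01100
4) 01011
11100
11001
01100
5) 01011
11110
11110
01110
6) 01011
11110
11010
00000
7) 11011
00110
01010
00000
8) 11010
00101
01011
00000
9) 11010
00101
00011
11100
10) 00010
10101
00011
11100
11) 00010
11101
11111
10100
12) 00010
11100
11100
10101
13) 00001
11101
11100
10101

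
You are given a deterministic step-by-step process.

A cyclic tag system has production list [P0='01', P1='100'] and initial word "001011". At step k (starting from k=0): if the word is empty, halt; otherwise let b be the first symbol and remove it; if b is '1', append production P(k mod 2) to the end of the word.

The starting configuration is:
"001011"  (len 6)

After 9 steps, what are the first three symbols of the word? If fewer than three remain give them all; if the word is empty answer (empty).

k=0  "001011"  (len 6)
k=1  "01011"  (len 5)
k=2  "1011"  (len 4)
k=3  "01101"  (len 5)
k=4  "1101"  (len 4)
k=5  "10101"  (len 5)
k=6  "0101100"  (len 7)
k=7  "101100"  (len 6)
k=8  "01100100"  (len 8)
k=9  "1100100"  (len 7)

110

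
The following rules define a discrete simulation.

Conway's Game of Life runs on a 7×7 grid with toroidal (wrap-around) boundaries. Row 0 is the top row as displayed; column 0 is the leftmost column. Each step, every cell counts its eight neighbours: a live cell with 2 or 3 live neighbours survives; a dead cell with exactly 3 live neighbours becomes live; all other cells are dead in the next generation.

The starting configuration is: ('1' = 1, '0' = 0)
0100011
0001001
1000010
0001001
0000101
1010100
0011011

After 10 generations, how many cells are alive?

k=0  0100011
0001001
1000010
0001001
0000101
1010100
0011011
k=1  0001000
0000100
1000110
1000101
1000101
1110100
0011000
k=2  0011100
0001110
1001100
0101100
0000100
1010111
0000100
k=3  0010000
0000010
0000000
0010010
1110001
0000101
0110001
k=4  0110000
0000000
0000000
1010001
1111001
0001001
1111010
k=5  1001000
0000000
0000000
0011001
0001010
0000010
1001101
k=6  1001101
0000000
0000000
0011100
0011011
0001010
1001111
k=7  1001000
0000000
0001000
0010110
0000011
1000000
1010000
k=8  0100000
0000000
0001100
0001111
0000111
1100000
1000001
k=9  1000000
0000000
0001000
0000001
0001000
0100000
0000001
k=10  0000000
0000000
0000000
0000000
0000000
0000000
1000000

1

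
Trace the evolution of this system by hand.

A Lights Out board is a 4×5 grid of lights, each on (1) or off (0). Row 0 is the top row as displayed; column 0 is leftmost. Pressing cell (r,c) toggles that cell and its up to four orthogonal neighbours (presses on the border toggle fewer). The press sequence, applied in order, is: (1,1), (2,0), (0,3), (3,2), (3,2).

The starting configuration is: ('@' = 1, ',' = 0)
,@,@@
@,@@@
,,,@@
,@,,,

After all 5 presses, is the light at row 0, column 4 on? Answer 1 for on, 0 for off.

t=0: ,@,@@
@,@@@
,,,@@
,@,,,
t=1: ,,,@@
,@,@@
,@,@@
,@,,,
t=2: ,,,@@
@@,@@
@,,@@
@@,,,
t=3: ,,@,,
@@,,@
@,,@@
@@,,,
t=4: ,,@,,
@@,,@
@,@@@
@,@@,
t=5: ,,@,,
@@,,@
@,,@@
@@,,,

0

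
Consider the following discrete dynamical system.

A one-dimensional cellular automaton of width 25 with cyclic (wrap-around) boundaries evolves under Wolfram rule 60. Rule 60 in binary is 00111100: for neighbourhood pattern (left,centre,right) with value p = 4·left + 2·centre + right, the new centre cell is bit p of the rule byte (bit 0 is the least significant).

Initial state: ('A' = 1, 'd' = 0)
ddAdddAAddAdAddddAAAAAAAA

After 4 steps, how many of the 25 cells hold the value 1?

gen 0: ddAdddAAddAdAddddAAAAAAAA
gen 1: AdAAddAdAdAAAAdddAddddddd
gen 2: AAAdAdAAAAAdddAddAAdddddd
gen 3: AddAAAAddddAddAAdAdAddddd
gen 4: AAdAdddAdddAAdAdAAAAAdddd

12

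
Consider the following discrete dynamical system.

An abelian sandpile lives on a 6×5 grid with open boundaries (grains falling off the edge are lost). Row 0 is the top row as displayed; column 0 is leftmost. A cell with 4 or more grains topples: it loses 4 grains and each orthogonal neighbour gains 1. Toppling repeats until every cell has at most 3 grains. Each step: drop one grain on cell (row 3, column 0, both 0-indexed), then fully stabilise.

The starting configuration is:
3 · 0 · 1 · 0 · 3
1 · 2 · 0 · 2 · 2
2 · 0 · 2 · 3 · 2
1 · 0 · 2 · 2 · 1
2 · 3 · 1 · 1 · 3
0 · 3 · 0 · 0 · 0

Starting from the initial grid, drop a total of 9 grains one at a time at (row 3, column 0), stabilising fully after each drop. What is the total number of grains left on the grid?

45

[0] 3 · 0 · 1 · 0 · 3
1 · 2 · 0 · 2 · 2
2 · 0 · 2 · 3 · 2
1 · 0 · 2 · 2 · 1
2 · 3 · 1 · 1 · 3
0 · 3 · 0 · 0 · 0
[1] 3 · 0 · 1 · 0 · 3
1 · 2 · 0 · 2 · 2
2 · 0 · 2 · 3 · 2
2 · 0 · 2 · 2 · 1
2 · 3 · 1 · 1 · 3
0 · 3 · 0 · 0 · 0
[2] 3 · 0 · 1 · 0 · 3
1 · 2 · 0 · 2 · 2
2 · 0 · 2 · 3 · 2
3 · 0 · 2 · 2 · 1
2 · 3 · 1 · 1 · 3
0 · 3 · 0 · 0 · 0
[3] 3 · 0 · 1 · 0 · 3
1 · 2 · 0 · 2 · 2
3 · 0 · 2 · 3 · 2
0 · 1 · 2 · 2 · 1
3 · 3 · 1 · 1 · 3
0 · 3 · 0 · 0 · 0
[4] 3 · 0 · 1 · 0 · 3
1 · 2 · 0 · 2 · 2
3 · 0 · 2 · 3 · 2
1 · 1 · 2 · 2 · 1
3 · 3 · 1 · 1 · 3
0 · 3 · 0 · 0 · 0
[5] 3 · 0 · 1 · 0 · 3
1 · 2 · 0 · 2 · 2
3 · 0 · 2 · 3 · 2
2 · 1 · 2 · 2 · 1
3 · 3 · 1 · 1 · 3
0 · 3 · 0 · 0 · 0
[6] 3 · 0 · 1 · 0 · 3
1 · 2 · 0 · 2 · 2
3 · 0 · 2 · 3 · 2
3 · 1 · 2 · 2 · 1
3 · 3 · 1 · 1 · 3
0 · 3 · 0 · 0 · 0
[7] 3 · 0 · 1 · 0 · 3
2 · 2 · 0 · 2 · 2
0 · 1 · 2 · 3 · 2
2 · 3 · 2 · 2 · 1
1 · 1 · 2 · 1 · 3
2 · 0 · 1 · 0 · 0
[8] 3 · 0 · 1 · 0 · 3
2 · 2 · 0 · 2 · 2
0 · 1 · 2 · 3 · 2
3 · 3 · 2 · 2 · 1
1 · 1 · 2 · 1 · 3
2 · 0 · 1 · 0 · 0
[9] 3 · 0 · 1 · 0 · 3
2 · 2 · 0 · 2 · 2
1 · 2 · 2 · 3 · 2
1 · 0 · 3 · 2 · 1
2 · 2 · 2 · 1 · 3
2 · 0 · 1 · 0 · 0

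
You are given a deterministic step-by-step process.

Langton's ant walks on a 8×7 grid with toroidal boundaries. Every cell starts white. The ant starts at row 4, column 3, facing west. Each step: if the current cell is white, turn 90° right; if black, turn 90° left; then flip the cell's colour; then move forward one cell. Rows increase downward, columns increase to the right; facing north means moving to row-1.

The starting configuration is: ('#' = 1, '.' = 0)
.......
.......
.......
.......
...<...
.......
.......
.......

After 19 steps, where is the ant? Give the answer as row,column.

k=0  .......
.......
.......
.......
...<...
.......
.......
.......
k=1  .......
.......
.......
...^...
...#...
.......
.......
.......
k=2  .......
.......
.......
...#>..
...#...
.......
.......
.......
k=3  .......
.......
.......
...##..
...#v..
.......
.......
.......
k=4  .......
.......
.......
...##..
...<#..
.......
.......
.......
k=5  .......
.......
.......
...##..
....#..
...v...
.......
.......
k=6  .......
.......
.......
...##..
....#..
..<#...
.......
.......
k=7  .......
.......
.......
...##..
..^.#..
..##...
.......
.......
k=8  .......
.......
.......
...##..
..#>#..
..##...
.......
.......
k=9  .......
.......
.......
...##..
..###..
..#v...
.......
.......
k=10  .......
.......
.......
...##..
..###..
..#.>..
.......
.......
k=11  .......
.......
.......
...##..
..###..
..#.#..
....v..
.......
k=12  .......
.......
.......
...##..
..###..
..#.#..
...<#..
.......
k=13  .......
.......
.......
...##..
..###..
..#^#..
...##..
.......
k=14  .......
.......
.......
...##..
..###..
..##>..
...##..
.......
k=15  .......
.......
.......
...##..
..##^..
..##...
...##..
.......
k=16  .......
.......
.......
...##..
..#<...
..##...
...##..
.......
k=17  .......
.......
.......
...##..
..#....
..#v...
...##..
.......
k=18  .......
.......
.......
...##..
..#....
..#.>..
...##..
.......
k=19  .......
.......
.......
...##..
..#....
..#.#..
...#v..
.......

6,4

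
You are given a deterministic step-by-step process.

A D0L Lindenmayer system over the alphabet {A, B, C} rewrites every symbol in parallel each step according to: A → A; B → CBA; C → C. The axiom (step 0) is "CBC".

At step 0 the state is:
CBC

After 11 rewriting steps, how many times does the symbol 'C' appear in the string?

gen 0: CBC
gen 1: CCBAC
gen 2: CCCBAAC
gen 3: CCCCBAAAC
gen 4: CCCCCBAAAAC
gen 5: CCCCCCBAAAAAC
gen 6: CCCCCCCBAAAAAAC
gen 7: CCCCCCCCBAAAAAAAC
gen 8: CCCCCCCCCBAAAAAAAAC
gen 9: CCCCCCCCCCBAAAAAAAAAC
gen 10: CCCCCCCCCCCBAAAAAAAAAAC
gen 11: CCCCCCCCCCCCBAAAAAAAAAAAC

13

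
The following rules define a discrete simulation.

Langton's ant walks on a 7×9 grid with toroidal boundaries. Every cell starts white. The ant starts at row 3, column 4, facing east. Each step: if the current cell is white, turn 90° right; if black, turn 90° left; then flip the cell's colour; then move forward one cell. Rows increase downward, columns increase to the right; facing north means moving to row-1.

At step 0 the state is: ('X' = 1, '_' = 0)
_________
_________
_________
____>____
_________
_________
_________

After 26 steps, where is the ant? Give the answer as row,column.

step 0: _________
_________
_________
____>____
_________
_________
_________
step 1: _________
_________
_________
____X____
____v____
_________
_________
step 2: _________
_________
_________
____X____
___<X____
_________
_________
step 3: _________
_________
_________
___^X____
___XX____
_________
_________
step 4: _________
_________
_________
___X>____
___XX____
_________
_________
step 5: _________
_________
____^____
___X_____
___XX____
_________
_________
step 6: _________
_________
____X>___
___X_____
___XX____
_________
_________
step 7: _________
_________
____XX___
___X_v___
___XX____
_________
_________
step 8: _________
_________
____XX___
___X<X___
___XX____
_________
_________
step 9: _________
_________
____^X___
___XXX___
___XX____
_________
_________
step 10: _________
_________
___<_X___
___XXX___
___XX____
_________
_________
step 11: _________
___^_____
___X_X___
___XXX___
___XX____
_________
_________
step 12: _________
___X>____
___X_X___
___XXX___
___XX____
_________
_________
step 13: _________
___XX____
___XvX___
___XXX___
___XX____
_________
_________
step 14: _________
___XX____
___<XX___
___XXX___
___XX____
_________
_________
step 15: _________
___XX____
____XX___
___vXX___
___XX____
_________
_________
step 16: _________
___XX____
____XX___
____>X___
___XX____
_________
_________
step 17: _________
___XX____
____^X___
_____X___
___XX____
_________
_________
step 18: _________
___XX____
___<_X___
_____X___
___XX____
_________
_________
step 19: _________
___^X____
___X_X___
_____X___
___XX____
_________
_________
step 20: _________
__<_X____
___X_X___
_____X___
___XX____
_________
_________
step 21: __^______
__X_X____
___X_X___
_____X___
___XX____
_________
_________
step 22: __X>_____
__X_X____
___X_X___
_____X___
___XX____
_________
_________
step 23: __XX_____
__XvX____
___X_X___
_____X___
___XX____
_________
_________
step 24: __XX_____
__<XX____
___X_X___
_____X___
___XX____
_________
_________
step 25: __XX_____
___XX____
__vX_X___
_____X___
___XX____
_________
_________
step 26: __XX_____
___XX____
_<XX_X___
_____X___
___XX____
_________
_________

2,1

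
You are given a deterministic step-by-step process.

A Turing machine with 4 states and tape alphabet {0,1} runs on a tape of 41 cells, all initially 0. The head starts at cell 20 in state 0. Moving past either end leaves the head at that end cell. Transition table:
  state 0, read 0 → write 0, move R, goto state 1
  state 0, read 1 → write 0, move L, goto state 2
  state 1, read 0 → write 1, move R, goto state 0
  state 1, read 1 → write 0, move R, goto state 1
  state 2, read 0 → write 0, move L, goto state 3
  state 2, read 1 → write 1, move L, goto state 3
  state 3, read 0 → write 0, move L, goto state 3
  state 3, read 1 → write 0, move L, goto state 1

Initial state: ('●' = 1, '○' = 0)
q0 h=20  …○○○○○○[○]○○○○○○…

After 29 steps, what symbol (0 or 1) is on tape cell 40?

0

[0] q0 h=20  …○○○○○○[○]○○○○○○…
[1] q1 h=21  …○○○○○○[○]○○○○○○…
[2] q0 h=22  …○○○○○●[○]○○○○○○…
[3] q1 h=23  …○○○○●○[○]○○○○○○…
[4] q0 h=24  …○○○●○●[○]○○○○○○…
[5] q1 h=25  …○○●○●○[○]○○○○○○…
[6] q0 h=26  …○●○●○●[○]○○○○○○…
[7] q1 h=27  …●○●○●○[○]○○○○○○…
[8] q0 h=28  …○●○●○●[○]○○○○○○…
[9] q1 h=29  …●○●○●○[○]○○○○○○…
[10] q0 h=30  …○●○●○●[○]○○○○○○…
[11] q1 h=31  …●○●○●○[○]○○○○○○…
[12] q0 h=32  …○●○●○●[○]○○○○○○…
[13] q1 h=33  …●○●○●○[○]○○○○○○…
[14] q0 h=34  …○●○●○●[○]○○○○○○|
[15] q1 h=35  …●○●○●○[○]○○○○○|
[16] q0 h=36  …○●○●○●[○]○○○○|
[17] q1 h=37  …●○●○●○[○]○○○|
[18] q0 h=38  …○●○●○●[○]○○|
[19] q1 h=39  …●○●○●○[○]○|
[20] q0 h=40  …○●○●○●[○]|
[21] q1 h=40  …○●○●○●[○]|
[22] q0 h=40  …○●○●○●[●]|
[23] q2 h=39  …●○●○●○[●]○|
[24] q3 h=38  …○●○●○●[○]●○|
[25] q3 h=37  …●○●○●○[●]○●○|
[26] q1 h=36  …○●○●○●[○]○○●○|
[27] q0 h=37  …●○●○●●[○]○●○|
[28] q1 h=38  …○●○●●○[○]●○|
[29] q0 h=39  …●○●●○●[●]○|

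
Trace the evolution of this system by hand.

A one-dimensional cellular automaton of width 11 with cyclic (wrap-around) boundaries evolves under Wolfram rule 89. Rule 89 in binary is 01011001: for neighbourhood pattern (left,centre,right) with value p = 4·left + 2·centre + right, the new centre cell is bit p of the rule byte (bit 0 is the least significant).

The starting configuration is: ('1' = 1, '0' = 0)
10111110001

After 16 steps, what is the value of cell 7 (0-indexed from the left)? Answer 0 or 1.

0

t=0: 10111110001
t=1: 10100011101
t=2: 10011010101
t=3: 11011000001
t=4: 01011111101
t=5: 00010000100
t=6: 11001110011
t=7: 01101011010
t=8: 01100011001
t=9: 01111011100
t=10: 01001010111
t=11: 00100000101
t=12: 10011110000
t=13: 01010011110
t=14: 00001010011
t=15: 11100001011
t=16: 00111100010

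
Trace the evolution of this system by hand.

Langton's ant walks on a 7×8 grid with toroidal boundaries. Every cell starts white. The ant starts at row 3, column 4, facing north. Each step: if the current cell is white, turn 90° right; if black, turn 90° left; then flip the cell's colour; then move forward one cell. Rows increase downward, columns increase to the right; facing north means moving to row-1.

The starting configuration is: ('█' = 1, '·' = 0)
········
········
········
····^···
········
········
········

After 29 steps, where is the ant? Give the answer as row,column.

5,3

t=0: ········
········
········
····^···
········
········
········
t=1: ········
········
········
····█>··
········
········
········
t=2: ········
········
········
····██··
·····v··
········
········
t=3: ········
········
········
····██··
····<█··
········
········
t=4: ········
········
········
····^█··
····██··
········
········
t=5: ········
········
········
···<·█··
····██··
········
········
t=6: ········
········
···^····
···█·█··
····██··
········
········
t=7: ········
········
···█>···
···█·█··
····██··
········
········
t=8: ········
········
···██···
···█v█··
····██··
········
········
t=9: ········
········
···██···
···<██··
····██··
········
········
t=10: ········
········
···██···
····██··
···v██··
········
········
t=11: ········
········
···██···
····██··
··<███··
········
········
t=12: ········
········
···██···
··^·██··
··████··
········
········
t=13: ········
········
···██···
··█>██··
··████··
········
········
t=14: ········
········
···██···
··████··
··█v██··
········
········
t=15: ········
········
···██···
··████··
··█·>█··
········
········
t=16: ········
········
···██···
··██^█··
··█··█··
········
········
t=17: ········
········
···██···
··█<·█··
··█··█··
········
········
t=18: ········
········
···██···
··█··█··
··█v·█··
········
········
t=19: ········
········
···██···
··█··█··
··<█·█··
········
········
t=20: ········
········
···██···
··█··█··
···█·█··
··v·····
········
t=21: ········
········
···██···
··█··█··
···█·█··
·<█·····
········
t=22: ········
········
···██···
··█··█··
·^·█·█··
·██·····
········
t=23: ········
········
···██···
··█··█··
·█>█·█··
·██·····
········
t=24: ········
········
···██···
··█··█··
·███·█··
·█v·····
········
t=25: ········
········
···██···
··█··█··
·███·█··
·█·>····
········
t=26: ········
········
···██···
··█··█··
·███·█··
·█·█····
···v····
t=27: ········
········
···██···
··█··█··
·███·█··
·█·█····
··<█····
t=28: ········
········
···██···
··█··█··
·███·█··
·█^█····
··██····
t=29: ········
········
···██···
··█··█··
·███·█··
·██>····
··██····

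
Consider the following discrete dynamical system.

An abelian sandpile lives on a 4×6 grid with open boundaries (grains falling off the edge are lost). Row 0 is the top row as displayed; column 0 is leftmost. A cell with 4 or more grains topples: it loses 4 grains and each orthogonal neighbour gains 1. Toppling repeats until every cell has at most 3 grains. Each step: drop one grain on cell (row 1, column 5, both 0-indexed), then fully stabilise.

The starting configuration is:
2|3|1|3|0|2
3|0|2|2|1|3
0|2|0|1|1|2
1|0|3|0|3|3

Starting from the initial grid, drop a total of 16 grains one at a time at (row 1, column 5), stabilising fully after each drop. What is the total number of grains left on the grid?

42

k=0  2|3|1|3|0|2
3|0|2|2|1|3
0|2|0|1|1|2
1|0|3|0|3|3
k=1  2|3|1|3|0|3
3|0|2|2|2|0
0|2|0|1|1|3
1|0|3|0|3|3
k=2  2|3|1|3|0|3
3|0|2|2|2|1
0|2|0|1|1|3
1|0|3|0|3|3
k=3  2|3|1|3|0|3
3|0|2|2|2|2
0|2|0|1|1|3
1|0|3|0|3|3
k=4  2|3|1|3|0|3
3|0|2|2|2|3
0|2|0|1|1|3
1|0|3|0|3|3
k=5  2|3|1|3|1|0
3|0|2|2|3|2
0|2|0|1|3|1
1|0|3|1|0|1
k=6  2|3|1|3|1|0
3|0|2|2|3|3
0|2|0|1|3|1
1|0|3|1|0|1
k=7  2|3|1|3|2|1
3|0|2|3|1|1
0|2|0|2|0|3
1|0|3|1|1|1
k=8  2|3|1|3|2|1
3|0|2|3|1|2
0|2|0|2|0|3
1|0|3|1|1|1
k=9  2|3|1|3|2|1
3|0|2|3|1|3
0|2|0|2|0|3
1|0|3|1|1|1
k=10  2|3|1|3|2|2
3|0|2|3|2|1
0|2|0|2|1|0
1|0|3|1|1|2
k=11  2|3|1|3|2|2
3|0|2|3|2|2
0|2|0|2|1|0
1|0|3|1|1|2
k=12  2|3|1|3|2|2
3|0|2|3|2|3
0|2|0|2|1|0
1|0|3|1|1|2
k=13  2|3|1|3|2|3
3|0|2|3|3|0
0|2|0|2|1|1
1|0|3|1|1|2
k=14  2|3|1|3|2|3
3|0|2|3|3|1
0|2|0|2|1|1
1|0|3|1|1|2
k=15  2|3|1|3|2|3
3|0|2|3|3|2
0|2|0|2|1|1
1|0|3|1|1|2
k=16  2|3|1|3|2|3
3|0|2|3|3|3
0|2|0|2|1|1
1|0|3|1|1|2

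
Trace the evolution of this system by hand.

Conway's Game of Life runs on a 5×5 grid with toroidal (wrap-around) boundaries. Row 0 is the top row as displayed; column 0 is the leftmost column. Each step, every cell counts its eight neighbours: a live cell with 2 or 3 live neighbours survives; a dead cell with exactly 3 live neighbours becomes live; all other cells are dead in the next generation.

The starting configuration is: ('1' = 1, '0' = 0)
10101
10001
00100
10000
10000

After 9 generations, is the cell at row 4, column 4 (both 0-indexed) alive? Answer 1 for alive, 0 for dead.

k=0  10101
10001
00100
10000
10000
k=1  00010
10001
11001
01000
10000
k=2  10000
01010
01001
01001
00000
k=3  00000
01101
01011
00000
10000
k=4  11000
01101
01011
10001
00000
k=5  11100
00001
01000
10011
01001
k=6  01111
00100
00010
01111
00000
k=7  01110
01001
01001
00111
00000
k=8  11110
01001
01001
10111
01001
k=9  00010
00001
01000
00100
00000

0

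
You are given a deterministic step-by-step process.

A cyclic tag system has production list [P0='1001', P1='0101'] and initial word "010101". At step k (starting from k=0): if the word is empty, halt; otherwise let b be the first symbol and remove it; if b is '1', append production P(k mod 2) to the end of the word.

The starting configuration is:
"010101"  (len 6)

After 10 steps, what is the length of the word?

16

gen 0: "010101"  (len 6)
gen 1: "10101"  (len 5)
gen 2: "01010101"  (len 8)
gen 3: "1010101"  (len 7)
gen 4: "0101010101"  (len 10)
gen 5: "101010101"  (len 9)
gen 6: "010101010101"  (len 12)
gen 7: "10101010101"  (len 11)
gen 8: "01010101010101"  (len 14)
gen 9: "1010101010101"  (len 13)
gen 10: "0101010101010101"  (len 16)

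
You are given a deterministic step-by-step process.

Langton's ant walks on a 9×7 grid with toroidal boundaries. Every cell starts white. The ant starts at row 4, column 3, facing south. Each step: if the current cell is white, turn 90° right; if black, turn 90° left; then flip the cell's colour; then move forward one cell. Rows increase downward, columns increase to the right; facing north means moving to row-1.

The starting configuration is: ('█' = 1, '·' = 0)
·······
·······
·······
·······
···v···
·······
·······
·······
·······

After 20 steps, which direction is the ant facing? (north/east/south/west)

north

step 0: ·······
·······
·······
·······
···v···
·······
·······
·······
·······
step 1: ·······
·······
·······
·······
··<█···
·······
·······
·······
·······
step 2: ·······
·······
·······
··^····
··██···
·······
·······
·······
·······
step 3: ·······
·······
·······
··█>···
··██···
·······
·······
·······
·······
step 4: ·······
·······
·······
··██···
··█v···
·······
·······
·······
·······
step 5: ·······
·······
·······
··██···
··█·>··
·······
·······
·······
·······
step 6: ·······
·······
·······
··██···
··█·█··
····v··
·······
·······
·······
step 7: ·······
·······
·······
··██···
··█·█··
···<█··
·······
·······
·······
step 8: ·······
·······
·······
··██···
··█^█··
···██··
·······
·······
·······
step 9: ·······
·······
·······
··██···
··██>··
···██··
·······
·······
·······
step 10: ·······
·······
·······
··██^··
··██···
···██··
·······
·······
·······
step 11: ·······
·······
·······
··███>·
··██···
···██··
·······
·······
·······
step 12: ·······
·······
·······
··████·
··██·v·
···██··
·······
·······
·······
step 13: ·······
·······
·······
··████·
··██<█·
···██··
·······
·······
·······
step 14: ·······
·······
·······
··██^█·
··████·
···██··
·······
·······
·······
step 15: ·······
·······
·······
··█<·█·
··████·
···██··
·······
·······
·······
step 16: ·······
·······
·······
··█··█·
··█v██·
···██··
·······
·······
·······
step 17: ·······
·······
·······
··█··█·
··█·>█·
···██··
·······
·······
·······
step 18: ·······
·······
·······
··█·^█·
··█··█·
···██··
·······
·······
·······
step 19: ·······
·······
·······
··█·█>·
··█··█·
···██··
·······
·······
·······
step 20: ·······
·······
·····^·
··█·█··
··█··█·
···██··
·······
·······
·······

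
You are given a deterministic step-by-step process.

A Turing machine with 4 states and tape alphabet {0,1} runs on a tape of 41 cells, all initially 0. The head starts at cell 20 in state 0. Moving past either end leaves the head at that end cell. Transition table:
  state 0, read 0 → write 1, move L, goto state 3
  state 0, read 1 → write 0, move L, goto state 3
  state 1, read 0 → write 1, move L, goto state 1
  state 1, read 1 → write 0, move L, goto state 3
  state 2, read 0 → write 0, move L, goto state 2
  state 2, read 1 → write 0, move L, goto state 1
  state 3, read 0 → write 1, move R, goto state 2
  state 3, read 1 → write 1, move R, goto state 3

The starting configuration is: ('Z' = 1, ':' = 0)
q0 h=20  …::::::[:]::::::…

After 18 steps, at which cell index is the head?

[0] q0 h=20  …::::::[:]::::::…
[1] q3 h=19  …::::::[:]Z:::::…
[2] q2 h=20  …:::::Z[Z]::::::…
[3] q1 h=19  …::::::[Z]::::::…
[4] q3 h=18  …::::::[:]::::::…
[5] q2 h=19  …:::::Z[:]::::::…
[6] q2 h=18  …::::::[Z]::::::…
[7] q1 h=17  …::::::[:]::::::…
[8] q1 h=16  …::::::[:]Z:::::…
[9] q1 h=15  …::::::[:]ZZ::::…
[10] q1 h=14  …::::::[:]ZZZ:::…
[11] q1 h=13  …::::::[:]ZZZZ::…
[12] q1 h=12  …::::::[:]ZZZZZ:…
[13] q1 h=11  …::::::[:]ZZZZZZ…
[14] q1 h=10  …::::::[:]ZZZZZZ…
[15] q1 h= 9  …::::::[:]ZZZZZZ…
[16] q1 h= 8  …::::::[:]ZZZZZZ…
[17] q1 h= 7  …::::::[:]ZZZZZZ…
[18] q1 h= 6  |::::::[:]ZZZZZZ…

6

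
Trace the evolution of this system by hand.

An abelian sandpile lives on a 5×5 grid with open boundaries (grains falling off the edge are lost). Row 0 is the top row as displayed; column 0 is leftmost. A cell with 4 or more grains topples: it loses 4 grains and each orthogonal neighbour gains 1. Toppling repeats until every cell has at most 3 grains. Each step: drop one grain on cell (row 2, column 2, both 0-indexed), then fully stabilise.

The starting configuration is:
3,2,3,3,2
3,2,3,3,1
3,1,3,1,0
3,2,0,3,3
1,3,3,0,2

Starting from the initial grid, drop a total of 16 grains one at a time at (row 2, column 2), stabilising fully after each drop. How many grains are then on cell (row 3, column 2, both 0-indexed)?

k=0  3,2,3,3,2
3,2,3,3,1
3,1,3,1,0
3,2,0,3,3
1,3,3,0,2
k=1  3,3,1,1,3
3,3,2,1,2
3,2,1,3,0
3,2,1,3,3
1,3,3,0,2
k=2  3,3,1,1,3
3,3,2,1,2
3,2,2,3,0
3,2,1,3,3
1,3,3,0,2
k=3  3,3,1,1,3
3,3,2,1,2
3,2,3,3,0
3,2,1,3,3
1,3,3,0,2
k=4  3,3,1,1,3
3,3,3,2,2
3,3,1,1,2
3,2,3,1,0
1,3,3,1,3
k=5  3,3,1,1,3
3,3,3,2,2
3,3,2,1,2
3,2,3,1,0
1,3,3,1,3
k=6  3,3,1,1,3
3,3,3,2,2
3,3,3,1,2
3,2,3,1,0
1,3,3,1,3
k=7  1,1,3,1,3
2,3,1,3,2
2,3,3,2,2
1,2,2,2,0
3,1,1,2,3
k=8  1,2,3,1,3
3,0,3,3,2
3,1,1,3,2
1,3,3,2,0
3,1,1,2,3
k=9  1,2,3,1,3
3,0,3,3,2
3,1,2,3,2
1,3,3,2,0
3,1,1,2,3
k=10  1,2,3,1,3
3,0,3,3,2
3,1,3,3,2
1,3,3,2,0
3,1,1,2,3
k=11  1,3,0,3,3
3,1,2,1,3
3,3,3,2,3
2,0,2,0,1
3,2,2,3,3
k=12  2,3,0,3,3
0,3,3,1,3
1,1,1,3,3
3,1,3,0,1
3,2,2,3,3
k=13  2,3,0,3,3
0,3,3,1,3
1,1,2,3,3
3,1,3,0,1
3,2,2,3,3
k=14  2,3,0,3,3
0,3,3,1,3
1,1,3,3,3
3,1,3,0,1
3,2,2,3,3
k=15  3,0,3,1,1
1,1,2,1,2
1,3,3,2,1
3,2,0,2,2
3,2,3,3,3
k=16  3,0,3,1,1
1,2,3,1,2
2,0,1,3,1
3,3,1,2,2
3,2,3,3,3

1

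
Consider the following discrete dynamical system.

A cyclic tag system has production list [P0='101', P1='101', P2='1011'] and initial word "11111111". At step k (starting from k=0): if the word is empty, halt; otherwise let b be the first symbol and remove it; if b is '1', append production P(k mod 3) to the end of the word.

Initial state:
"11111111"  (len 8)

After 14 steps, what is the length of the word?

k=0  "11111111"  (len 8)
k=1  "1111111101"  (len 10)
k=2  "111111101101"  (len 12)
k=3  "111111011011011"  (len 15)
k=4  "11111011011011101"  (len 17)
k=5  "1111011011011101101"  (len 19)
k=6  "1110110110111011011011"  (len 22)
k=7  "110110110111011011011101"  (len 24)
k=8  "10110110111011011011101101"  (len 26)
k=9  "01101101110110110111011011011"  (len 29)
k=10  "1101101110110110111011011011"  (len 28)
k=11  "101101110110110111011011011101"  (len 30)
k=12  "011011101101101110110110111011011"  (len 33)
k=13  "11011101101101110110110111011011"  (len 32)
k=14  "1011101101101110110110111011011101"  (len 34)

34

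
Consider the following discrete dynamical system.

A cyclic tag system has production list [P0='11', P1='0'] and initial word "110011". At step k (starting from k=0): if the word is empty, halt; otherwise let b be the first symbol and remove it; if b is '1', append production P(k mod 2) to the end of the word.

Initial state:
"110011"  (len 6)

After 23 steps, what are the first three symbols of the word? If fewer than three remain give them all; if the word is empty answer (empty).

[0] "110011"  (len 6)
[1] "1001111"  (len 7)
[2] "0011110"  (len 7)
[3] "011110"  (len 6)
[4] "11110"  (len 5)
[5] "111011"  (len 6)
[6] "110110"  (len 6)
[7] "1011011"  (len 7)
[8] "0110110"  (len 7)
[9] "110110"  (len 6)
[10] "101100"  (len 6)
[11] "0110011"  (len 7)
[12] "110011"  (len 6)
[13] "1001111"  (len 7)
[14] "0011110"  (len 7)
[15] "011110"  (len 6)
[16] "11110"  (len 5)
[17] "111011"  (len 6)
[18] "110110"  (len 6)
[19] "1011011"  (len 7)
[20] "0110110"  (len 7)
[21] "110110"  (len 6)
[22] "101100"  (len 6)
[23] "0110011"  (len 7)

011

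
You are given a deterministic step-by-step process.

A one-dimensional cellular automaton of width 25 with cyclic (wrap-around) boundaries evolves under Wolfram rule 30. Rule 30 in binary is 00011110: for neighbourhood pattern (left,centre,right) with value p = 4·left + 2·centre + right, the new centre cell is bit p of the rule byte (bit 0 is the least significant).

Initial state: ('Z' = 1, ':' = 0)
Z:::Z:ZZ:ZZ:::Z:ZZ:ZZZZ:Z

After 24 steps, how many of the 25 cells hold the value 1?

12

t=0: Z:::Z:ZZ:ZZ:::Z:ZZ:ZZZZ:Z
t=1: :Z:ZZ:Z::Z:Z:ZZ:Z::Z::::Z
t=2: :Z:Z::ZZZZ:Z:Z::ZZZZZ::ZZ
t=3: :Z:ZZZZ::::Z:ZZZZ::::ZZZ:
t=4: ZZ:Z:::Z::ZZ:Z:::Z::ZZ::Z
t=5: :::ZZ:ZZZZZ::ZZ:ZZZZZ:ZZZ
t=6: Z:ZZ::Z::::ZZZ::Z:::::Z::
t=7: Z:Z:ZZZZ::ZZ::ZZZZ:::ZZZZ
t=8: ::Z:Z:::ZZZ:ZZZ:::Z:ZZ:::
t=9: :ZZ:ZZ:ZZ:::Z::Z:ZZ:Z:Z::
t=10: ZZ::Z::Z:Z:ZZZZZ:Z::Z:ZZ:
t=11: Z:ZZZZZZ:Z:Z:::::ZZZZ:Z::
t=12: Z:Z::::::Z:ZZ:::ZZ::::ZZZ
t=13: ::ZZ::::ZZ:Z:Z:ZZ:Z::ZZ::
t=14: :ZZ:Z::ZZ::Z:Z:Z::ZZZZ:Z:
t=15: ZZ::ZZZZ:ZZZ:Z:ZZZZ::::ZZ
t=16: ::ZZZ::::Z:::Z:Z:::Z::ZZ:
t=17: :ZZ::Z::ZZZ:ZZ:ZZ:ZZZZZ:Z
t=18: :Z:ZZZZZZ:::Z::Z::Z:::::Z
t=19: :Z:Z:::::Z:ZZZZZZZZZ:::ZZ
t=20: :Z:ZZ:::ZZ:Z::::::::Z:ZZ:
t=21: ZZ:Z:Z:ZZ::ZZ::::::ZZ:Z:Z
t=22: :::Z:Z:Z:ZZZ:Z::::ZZ::Z:Z
t=23: Z:ZZ:Z:Z:Z:::ZZ::ZZ:ZZZ:Z
t=24: ::Z::Z:Z:ZZ:ZZ:ZZZ::Z:::Z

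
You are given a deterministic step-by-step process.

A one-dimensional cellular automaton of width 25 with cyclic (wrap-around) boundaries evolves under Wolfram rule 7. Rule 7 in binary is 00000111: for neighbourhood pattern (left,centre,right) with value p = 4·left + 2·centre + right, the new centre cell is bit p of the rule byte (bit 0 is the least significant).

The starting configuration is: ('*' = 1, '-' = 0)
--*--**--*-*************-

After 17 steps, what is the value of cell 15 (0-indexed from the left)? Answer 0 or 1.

step 0: --*--**--*-*************-
step 1: ***-*---**---------------
step 2: ----*-**---**************
step 3: -****----**--------------
step 4: *-----***---*************
step 5: --****----**-------------
step 6: **-----***---************
step 7: ---****----**------------
step 8: ***-----***---***********
step 9: ----****----**-----------
step 10: ****-----***---**********
step 11: -----****----**----------
step 12: *****-----***---*********
step 13: ------****----**---------
step 14: ******-----***---********
step 15: -------****----**--------
step 16: *******-----***---*******
step 17: --------****----**-------

0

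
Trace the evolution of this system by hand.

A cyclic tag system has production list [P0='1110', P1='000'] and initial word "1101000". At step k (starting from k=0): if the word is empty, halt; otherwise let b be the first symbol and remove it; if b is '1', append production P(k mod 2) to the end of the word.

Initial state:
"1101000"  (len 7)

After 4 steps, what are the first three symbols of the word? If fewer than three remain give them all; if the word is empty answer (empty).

000

t=0: "1101000"  (len 7)
t=1: "1010001110"  (len 10)
t=2: "010001110000"  (len 12)
t=3: "10001110000"  (len 11)
t=4: "0001110000000"  (len 13)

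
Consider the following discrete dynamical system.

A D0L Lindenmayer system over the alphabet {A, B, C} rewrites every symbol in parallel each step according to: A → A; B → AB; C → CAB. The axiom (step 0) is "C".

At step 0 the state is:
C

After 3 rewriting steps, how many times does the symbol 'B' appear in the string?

3

k=0  C
k=1  CAB
k=2  CABAAB
k=3  CABAABAAAB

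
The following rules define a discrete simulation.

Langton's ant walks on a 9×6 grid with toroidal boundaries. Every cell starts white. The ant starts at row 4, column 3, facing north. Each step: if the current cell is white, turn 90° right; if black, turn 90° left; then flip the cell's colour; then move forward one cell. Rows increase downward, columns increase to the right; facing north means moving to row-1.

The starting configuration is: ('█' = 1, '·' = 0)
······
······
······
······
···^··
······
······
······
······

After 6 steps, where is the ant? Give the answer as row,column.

[0] ······
······
······
······
···^··
······
······
······
······
[1] ······
······
······
······
···█>·
······
······
······
······
[2] ······
······
······
······
···██·
····v·
······
······
······
[3] ······
······
······
······
···██·
···<█·
······
······
······
[4] ······
······
······
······
···^█·
···██·
······
······
······
[5] ······
······
······
······
··<·█·
···██·
······
······
······
[6] ······
······
······
··^···
··█·█·
···██·
······
······
······

3,2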